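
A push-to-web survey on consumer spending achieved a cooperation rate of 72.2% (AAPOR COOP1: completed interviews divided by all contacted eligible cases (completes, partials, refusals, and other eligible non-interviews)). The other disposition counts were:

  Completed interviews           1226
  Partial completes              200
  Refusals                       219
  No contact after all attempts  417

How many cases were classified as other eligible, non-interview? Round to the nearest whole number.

53

COOP1 = 1226 / D = 0.722
D = 1226 / 0.722 = 1698.1
Rest of base = 1645
other eligible, non-interview = 1698.1 − 1645 ≈ 53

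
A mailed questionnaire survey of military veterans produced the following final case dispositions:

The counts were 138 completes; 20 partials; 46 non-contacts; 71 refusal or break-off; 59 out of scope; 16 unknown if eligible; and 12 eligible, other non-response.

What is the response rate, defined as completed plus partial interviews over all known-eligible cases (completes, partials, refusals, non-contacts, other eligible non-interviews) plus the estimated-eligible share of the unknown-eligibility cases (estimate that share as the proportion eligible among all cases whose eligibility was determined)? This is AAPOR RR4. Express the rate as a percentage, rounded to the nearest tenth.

52.6%

Top = 138 + 20 = 158
Known eligible = 138 + 20 + 71 + 46 + 12 = 287
e = 287 / (287 + 59) = 287 / 346 = 0.8295
Estimated eligible among unknowns = 0.8295 × 16 = 13.27
Base = 287 + 13.27 = 300.27
RR4 = 158 / 300.27 = 0.5262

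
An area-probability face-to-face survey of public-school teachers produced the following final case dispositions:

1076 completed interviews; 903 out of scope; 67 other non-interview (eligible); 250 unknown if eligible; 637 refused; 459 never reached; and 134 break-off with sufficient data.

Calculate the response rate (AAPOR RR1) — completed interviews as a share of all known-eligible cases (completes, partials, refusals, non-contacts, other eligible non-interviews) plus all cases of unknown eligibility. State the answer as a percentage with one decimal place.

41.0%

Top → 1076
Denom → 1076 + 134 + 637 + 459 + 67 + 250 = 2623
RR1 = 1076 / 2623 = 0.4102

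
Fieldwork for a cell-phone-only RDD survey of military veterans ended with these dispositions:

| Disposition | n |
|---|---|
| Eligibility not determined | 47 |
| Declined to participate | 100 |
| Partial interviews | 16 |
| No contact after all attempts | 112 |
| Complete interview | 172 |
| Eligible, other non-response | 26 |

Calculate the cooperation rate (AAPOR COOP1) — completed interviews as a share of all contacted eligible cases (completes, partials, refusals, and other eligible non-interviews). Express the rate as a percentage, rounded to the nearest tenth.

54.8%

Num = 172
Denom = 172 + 16 + 100 + 26 = 314
COOP1 = 172 / 314 = 0.5478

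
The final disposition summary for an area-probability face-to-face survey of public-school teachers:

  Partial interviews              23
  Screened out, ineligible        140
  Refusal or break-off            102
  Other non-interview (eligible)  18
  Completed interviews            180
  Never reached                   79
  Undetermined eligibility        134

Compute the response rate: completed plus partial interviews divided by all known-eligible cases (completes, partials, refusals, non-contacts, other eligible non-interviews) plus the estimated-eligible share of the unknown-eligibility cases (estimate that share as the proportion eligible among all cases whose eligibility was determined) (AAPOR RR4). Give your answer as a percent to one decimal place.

40.5%

Num: 180 + 23 = 203
Known eligible: 180 + 23 + 102 + 79 + 18 = 402
e = 402 / (402 + 140) = 402 / 542 = 0.7417
Eligible share of unknowns: 0.7417 × 134 = 99.39
Denominator: 402 + 99.39 = 501.39
RR4 = 203 / 501.39 = 0.4049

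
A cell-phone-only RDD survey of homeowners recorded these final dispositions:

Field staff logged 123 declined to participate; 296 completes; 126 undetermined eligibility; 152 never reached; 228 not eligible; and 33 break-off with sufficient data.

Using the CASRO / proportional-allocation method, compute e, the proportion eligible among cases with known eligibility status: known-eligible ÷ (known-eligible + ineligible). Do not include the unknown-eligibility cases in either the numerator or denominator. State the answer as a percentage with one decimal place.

Determined eligible → 296 + 33 + 123 + 152 = 604
e = 604 / (604 + 228) = 604 / 832 = 0.7260

72.6%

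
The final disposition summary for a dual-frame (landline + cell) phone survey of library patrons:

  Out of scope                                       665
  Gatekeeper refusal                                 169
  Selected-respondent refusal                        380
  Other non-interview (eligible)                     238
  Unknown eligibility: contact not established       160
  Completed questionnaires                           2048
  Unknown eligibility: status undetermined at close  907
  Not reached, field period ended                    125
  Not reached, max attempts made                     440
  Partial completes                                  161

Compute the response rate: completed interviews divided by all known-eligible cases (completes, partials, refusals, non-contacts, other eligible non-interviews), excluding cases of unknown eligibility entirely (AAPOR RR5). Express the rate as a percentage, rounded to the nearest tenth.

Refusal or break-off = 169 + 380 = 549
Non-contacts = 125 + 440 = 565
Undetermined eligibility = 160 + 907 = 1067
Top: 2048
Denom: 2048 + 161 + 549 + 565 + 238 = 3561
RR5 = 2048 / 3561 = 0.5751

57.5%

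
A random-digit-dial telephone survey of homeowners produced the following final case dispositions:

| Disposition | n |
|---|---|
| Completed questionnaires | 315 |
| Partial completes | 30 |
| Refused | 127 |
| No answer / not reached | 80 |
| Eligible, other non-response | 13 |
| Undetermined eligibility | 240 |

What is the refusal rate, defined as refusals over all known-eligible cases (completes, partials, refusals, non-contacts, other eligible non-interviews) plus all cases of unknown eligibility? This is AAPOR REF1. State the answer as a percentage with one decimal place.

Top: 127
Denom: 315 + 30 + 127 + 80 + 13 + 240 = 805
REF1 = 127 / 805 = 0.1578

15.8%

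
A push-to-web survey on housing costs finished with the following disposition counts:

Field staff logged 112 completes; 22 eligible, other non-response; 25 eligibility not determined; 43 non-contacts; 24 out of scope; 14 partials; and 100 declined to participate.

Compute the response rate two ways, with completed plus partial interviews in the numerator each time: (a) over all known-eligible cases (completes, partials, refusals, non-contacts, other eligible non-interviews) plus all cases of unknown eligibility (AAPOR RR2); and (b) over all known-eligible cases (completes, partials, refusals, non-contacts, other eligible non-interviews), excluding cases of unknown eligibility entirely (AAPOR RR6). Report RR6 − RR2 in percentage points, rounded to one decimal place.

Num → 112 + 14 = 126
Denom → 112 + 14 + 100 + 43 + 22 + 25 = 316
RR2 = 126 / 316 = 0.3987
Denom → 112 + 14 + 100 + 43 + 22 = 291
RR6 = 126 / 291 = 0.4330
Difference = 43.30 − 39.87 = 3.43 percentage points

3.4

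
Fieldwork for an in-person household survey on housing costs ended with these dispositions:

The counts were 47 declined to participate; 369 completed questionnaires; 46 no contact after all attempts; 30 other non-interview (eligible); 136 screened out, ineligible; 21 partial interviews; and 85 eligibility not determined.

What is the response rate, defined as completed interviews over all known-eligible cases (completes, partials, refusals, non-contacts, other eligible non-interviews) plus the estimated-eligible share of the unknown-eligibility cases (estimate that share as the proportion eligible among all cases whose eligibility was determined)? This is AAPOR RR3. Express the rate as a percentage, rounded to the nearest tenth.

Top → 369
Determined eligible → 369 + 21 + 47 + 46 + 30 = 513
e = 513 / (513 + 136) = 513 / 649 = 0.7904
e × U → 0.7904 × 85 = 67.18
Denom → 513 + 67.18 = 580.18
RR3 = 369 / 580.18 = 0.6360

63.6%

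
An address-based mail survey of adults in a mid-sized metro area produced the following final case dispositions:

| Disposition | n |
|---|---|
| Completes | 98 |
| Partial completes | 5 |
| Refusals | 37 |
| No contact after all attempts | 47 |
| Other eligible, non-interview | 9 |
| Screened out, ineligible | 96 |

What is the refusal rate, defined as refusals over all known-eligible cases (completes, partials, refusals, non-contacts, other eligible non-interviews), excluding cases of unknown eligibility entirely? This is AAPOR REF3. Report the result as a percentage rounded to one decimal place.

18.9%

Top: 37
Denominator: 98 + 5 + 37 + 47 + 9 = 196
REF3 = 37 / 196 = 0.1888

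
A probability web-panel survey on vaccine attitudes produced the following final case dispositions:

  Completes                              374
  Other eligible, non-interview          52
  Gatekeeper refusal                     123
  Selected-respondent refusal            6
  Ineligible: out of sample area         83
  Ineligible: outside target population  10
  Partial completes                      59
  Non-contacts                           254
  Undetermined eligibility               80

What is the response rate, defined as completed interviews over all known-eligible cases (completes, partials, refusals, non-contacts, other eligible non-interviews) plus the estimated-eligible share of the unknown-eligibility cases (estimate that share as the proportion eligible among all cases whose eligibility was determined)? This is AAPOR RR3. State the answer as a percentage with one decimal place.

39.8%

Refusals = 123 + 6 = 129
Screened out, ineligible = 10 + 83 = 93
Top = 374
Known eligible = 374 + 59 + 129 + 254 + 52 = 868
e = 868 / (868 + 93) = 868 / 961 = 0.9032
Eligible share of unknowns = 0.9032 × 80 = 72.26
Base = 868 + 72.26 = 940.26
RR3 = 374 / 940.26 = 0.3978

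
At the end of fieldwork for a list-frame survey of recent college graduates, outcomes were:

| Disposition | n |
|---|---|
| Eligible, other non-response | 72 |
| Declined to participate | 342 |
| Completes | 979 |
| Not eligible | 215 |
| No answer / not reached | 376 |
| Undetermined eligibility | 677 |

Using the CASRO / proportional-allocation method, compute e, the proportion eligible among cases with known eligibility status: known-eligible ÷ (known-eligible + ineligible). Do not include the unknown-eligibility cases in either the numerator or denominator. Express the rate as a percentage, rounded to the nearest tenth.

89.2%

Eligible (known) → 979 + 342 + 376 + 72 = 1769
e = 1769 / (1769 + 215) = 1769 / 1984 = 0.8916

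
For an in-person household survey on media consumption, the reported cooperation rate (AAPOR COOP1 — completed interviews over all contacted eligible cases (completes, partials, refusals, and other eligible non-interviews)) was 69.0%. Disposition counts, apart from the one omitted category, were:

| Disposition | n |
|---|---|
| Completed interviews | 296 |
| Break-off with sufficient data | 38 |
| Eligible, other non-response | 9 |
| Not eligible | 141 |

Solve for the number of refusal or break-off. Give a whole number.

86

COOP1 = 296 / D = 0.690
D = 296 / 0.690 = 429.0
Rest of base = 343
refusal or break-off = 429.0 − 343 ≈ 86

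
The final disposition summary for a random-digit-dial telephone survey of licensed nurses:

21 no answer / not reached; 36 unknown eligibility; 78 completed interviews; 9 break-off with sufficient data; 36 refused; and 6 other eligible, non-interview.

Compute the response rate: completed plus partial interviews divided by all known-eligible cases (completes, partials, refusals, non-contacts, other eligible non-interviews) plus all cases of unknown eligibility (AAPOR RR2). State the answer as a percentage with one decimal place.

Numerator → 78 + 9 = 87
Denom → 78 + 9 + 36 + 21 + 6 + 36 = 186
RR2 = 87 / 186 = 0.4677

46.8%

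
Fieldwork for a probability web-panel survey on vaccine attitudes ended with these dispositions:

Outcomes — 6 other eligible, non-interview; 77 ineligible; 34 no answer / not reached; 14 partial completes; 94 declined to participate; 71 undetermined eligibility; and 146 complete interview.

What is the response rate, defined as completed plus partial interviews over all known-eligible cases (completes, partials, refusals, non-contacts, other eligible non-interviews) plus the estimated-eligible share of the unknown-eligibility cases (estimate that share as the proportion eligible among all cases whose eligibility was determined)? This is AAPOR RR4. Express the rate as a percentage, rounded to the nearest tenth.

Top: 146 + 14 = 160
Known eligible: 146 + 14 + 94 + 34 + 6 = 294
e = 294 / (294 + 77) = 294 / 371 = 0.7925
Estimated eligible among unknowns: 0.7925 × 71 = 56.27
Denominator: 294 + 56.27 = 350.27
RR4 = 160 / 350.27 = 0.4568

45.7%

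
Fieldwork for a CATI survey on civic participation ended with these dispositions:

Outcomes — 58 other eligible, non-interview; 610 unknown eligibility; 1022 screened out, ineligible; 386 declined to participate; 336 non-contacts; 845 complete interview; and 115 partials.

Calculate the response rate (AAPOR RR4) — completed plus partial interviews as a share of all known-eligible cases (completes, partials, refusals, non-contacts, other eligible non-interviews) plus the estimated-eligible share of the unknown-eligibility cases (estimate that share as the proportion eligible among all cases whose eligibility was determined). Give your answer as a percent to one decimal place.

45.2%

Top = 845 + 115 = 960
Determined eligible = 845 + 115 + 386 + 336 + 58 = 1740
e = 1740 / (1740 + 1022) = 1740 / 2762 = 0.6300
Estimated eligible among unknowns = 0.6300 × 610 = 384.30
Denom = 1740 + 384.30 = 2124.30
RR4 = 960 / 2124.30 = 0.4519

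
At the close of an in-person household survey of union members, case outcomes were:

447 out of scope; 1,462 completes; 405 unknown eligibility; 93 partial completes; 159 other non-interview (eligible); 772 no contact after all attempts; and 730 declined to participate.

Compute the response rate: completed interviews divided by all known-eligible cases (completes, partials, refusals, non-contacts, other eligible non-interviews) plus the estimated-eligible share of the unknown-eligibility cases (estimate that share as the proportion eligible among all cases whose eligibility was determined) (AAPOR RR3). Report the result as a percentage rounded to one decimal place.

Top: 1462
Known eligible: 1462 + 93 + 730 + 772 + 159 = 3216
e = 3216 / (3216 + 447) = 3216 / 3663 = 0.8780
Estimated eligible among unknowns: 0.8780 × 405 = 355.59
Denominator: 3216 + 355.59 = 3571.59
RR3 = 1462 / 3571.59 = 0.4093

40.9%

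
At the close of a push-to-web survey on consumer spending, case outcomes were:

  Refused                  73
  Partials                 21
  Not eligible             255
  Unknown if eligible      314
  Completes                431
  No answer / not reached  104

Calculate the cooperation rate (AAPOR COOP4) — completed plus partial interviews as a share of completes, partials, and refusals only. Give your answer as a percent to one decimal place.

86.1%

Num = 431 + 21 = 452
Base = 431 + 21 + 73 = 525
COOP4 = 452 / 525 = 0.8610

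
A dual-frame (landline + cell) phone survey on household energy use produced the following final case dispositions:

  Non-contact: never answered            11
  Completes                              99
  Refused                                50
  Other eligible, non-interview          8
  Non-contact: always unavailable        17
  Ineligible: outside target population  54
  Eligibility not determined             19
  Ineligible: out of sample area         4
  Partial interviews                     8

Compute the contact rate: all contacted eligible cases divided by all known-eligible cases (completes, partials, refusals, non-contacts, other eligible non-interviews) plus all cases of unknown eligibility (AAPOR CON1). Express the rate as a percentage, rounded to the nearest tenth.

77.8%

No contact after all attempts = 11 + 17 = 28
Screened out, ineligible = 54 + 4 = 58
Top = 99 + 8 + 50 + 8 = 165
Denominator = 99 + 8 + 50 + 28 + 8 + 19 = 212
CON1 = 165 / 212 = 0.7783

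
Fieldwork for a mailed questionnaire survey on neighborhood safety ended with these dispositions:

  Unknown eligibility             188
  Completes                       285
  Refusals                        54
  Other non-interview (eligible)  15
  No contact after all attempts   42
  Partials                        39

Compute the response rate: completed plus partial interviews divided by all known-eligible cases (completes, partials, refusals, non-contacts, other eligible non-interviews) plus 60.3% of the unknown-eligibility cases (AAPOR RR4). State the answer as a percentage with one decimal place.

59.1%

Numerator = 285 + 39 = 324
Determined eligible = 285 + 39 + 54 + 42 + 15 = 435
Eligible share of unknowns = 0.6030 × 188 = 113.36
Denom = 435 + 113.36 = 548.36
RR4 = 324 / 548.36 = 0.5909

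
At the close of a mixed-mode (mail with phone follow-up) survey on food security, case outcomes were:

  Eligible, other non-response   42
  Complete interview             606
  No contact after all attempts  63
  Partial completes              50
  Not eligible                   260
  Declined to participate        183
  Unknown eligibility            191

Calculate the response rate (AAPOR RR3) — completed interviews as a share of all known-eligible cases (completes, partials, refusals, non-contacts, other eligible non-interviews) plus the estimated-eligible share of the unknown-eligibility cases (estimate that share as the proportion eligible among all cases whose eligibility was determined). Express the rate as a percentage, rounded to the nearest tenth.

Numerator → 606
Eligible (known) → 606 + 50 + 183 + 63 + 42 = 944
e = 944 / (944 + 260) = 944 / 1204 = 0.7841
e × U → 0.7841 × 191 = 149.76
Denominator → 944 + 149.76 = 1093.76
RR3 = 606 / 1093.76 = 0.5541

55.4%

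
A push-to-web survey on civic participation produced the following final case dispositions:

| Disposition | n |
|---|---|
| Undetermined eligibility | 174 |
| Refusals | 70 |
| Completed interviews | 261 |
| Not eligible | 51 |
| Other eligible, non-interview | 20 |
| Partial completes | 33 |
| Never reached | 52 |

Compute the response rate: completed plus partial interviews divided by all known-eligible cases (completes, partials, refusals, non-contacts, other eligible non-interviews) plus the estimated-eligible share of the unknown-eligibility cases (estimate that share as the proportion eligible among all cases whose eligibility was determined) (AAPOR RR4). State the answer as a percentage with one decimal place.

49.7%

Num: 261 + 33 = 294
Determined eligible: 261 + 33 + 70 + 52 + 20 = 436
e = 436 / (436 + 51) = 436 / 487 = 0.8953
Eligible share of unknowns: 0.8953 × 174 = 155.78
Base: 436 + 155.78 = 591.78
RR4 = 294 / 591.78 = 0.4968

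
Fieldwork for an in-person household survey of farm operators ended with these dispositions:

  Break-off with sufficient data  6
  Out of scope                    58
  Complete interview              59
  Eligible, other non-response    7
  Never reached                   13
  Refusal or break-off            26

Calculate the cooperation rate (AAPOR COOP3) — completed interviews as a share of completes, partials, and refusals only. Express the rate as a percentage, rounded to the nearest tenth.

Top: 59
Denom: 59 + 6 + 26 = 91
COOP3 = 59 / 91 = 0.6484

64.8%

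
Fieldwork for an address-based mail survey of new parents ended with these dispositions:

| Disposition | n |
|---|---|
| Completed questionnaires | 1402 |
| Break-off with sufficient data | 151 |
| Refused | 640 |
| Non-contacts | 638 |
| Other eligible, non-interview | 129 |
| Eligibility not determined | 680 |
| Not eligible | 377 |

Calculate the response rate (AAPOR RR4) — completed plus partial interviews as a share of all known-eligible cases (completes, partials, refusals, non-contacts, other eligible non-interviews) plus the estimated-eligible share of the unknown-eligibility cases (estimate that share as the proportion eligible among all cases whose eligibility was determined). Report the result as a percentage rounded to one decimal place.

43.6%

Top = 1402 + 151 = 1553
Known eligible = 1402 + 151 + 640 + 638 + 129 = 2960
e = 2960 / (2960 + 377) = 2960 / 3337 = 0.8870
Eligible share of unknowns = 0.8870 × 680 = 603.16
Denom = 2960 + 603.16 = 3563.16
RR4 = 1553 / 3563.16 = 0.4358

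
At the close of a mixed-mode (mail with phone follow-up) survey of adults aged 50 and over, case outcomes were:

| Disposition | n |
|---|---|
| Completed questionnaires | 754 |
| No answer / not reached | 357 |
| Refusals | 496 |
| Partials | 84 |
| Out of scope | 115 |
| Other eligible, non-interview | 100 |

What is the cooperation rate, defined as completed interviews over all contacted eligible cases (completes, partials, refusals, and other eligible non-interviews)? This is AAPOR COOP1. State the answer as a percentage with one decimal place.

Numerator = 754
Denom = 754 + 84 + 496 + 100 = 1434
COOP1 = 754 / 1434 = 0.5258

52.6%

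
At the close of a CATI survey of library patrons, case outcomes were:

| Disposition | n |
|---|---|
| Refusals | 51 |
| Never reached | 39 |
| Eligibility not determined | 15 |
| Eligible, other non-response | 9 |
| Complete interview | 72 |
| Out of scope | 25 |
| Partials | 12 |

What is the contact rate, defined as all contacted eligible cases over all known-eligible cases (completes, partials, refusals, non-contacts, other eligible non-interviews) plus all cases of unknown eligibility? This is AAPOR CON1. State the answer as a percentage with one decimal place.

Numerator → 72 + 12 + 51 + 9 = 144
Denom → 72 + 12 + 51 + 39 + 9 + 15 = 198
CON1 = 144 / 198 = 0.7273

72.7%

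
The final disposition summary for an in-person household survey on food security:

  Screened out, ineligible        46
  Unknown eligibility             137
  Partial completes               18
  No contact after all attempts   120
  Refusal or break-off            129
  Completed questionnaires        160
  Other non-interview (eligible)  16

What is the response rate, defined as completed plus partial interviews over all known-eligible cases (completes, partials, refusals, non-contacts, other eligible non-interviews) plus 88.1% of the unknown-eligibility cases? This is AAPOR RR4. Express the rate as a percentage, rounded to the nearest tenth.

31.6%

Numerator → 160 + 18 = 178
Known eligible → 160 + 18 + 129 + 120 + 16 = 443
Estimated eligible among unknowns → 0.8810 × 137 = 120.70
Denom → 443 + 120.70 = 563.70
RR4 = 178 / 563.70 = 0.3158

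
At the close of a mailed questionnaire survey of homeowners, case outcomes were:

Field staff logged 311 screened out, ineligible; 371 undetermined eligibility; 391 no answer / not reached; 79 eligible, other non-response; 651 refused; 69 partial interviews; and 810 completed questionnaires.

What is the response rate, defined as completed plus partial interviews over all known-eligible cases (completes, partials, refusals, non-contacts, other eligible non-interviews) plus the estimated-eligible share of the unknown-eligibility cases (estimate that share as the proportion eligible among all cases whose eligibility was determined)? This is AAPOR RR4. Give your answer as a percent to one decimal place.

Numerator = 810 + 69 = 879
Known eligible = 810 + 69 + 651 + 391 + 79 = 2000
e = 2000 / (2000 + 311) = 2000 / 2311 = 0.8654
e × U = 0.8654 × 371 = 321.06
Base = 2000 + 321.06 = 2321.06
RR4 = 879 / 2321.06 = 0.3787

37.9%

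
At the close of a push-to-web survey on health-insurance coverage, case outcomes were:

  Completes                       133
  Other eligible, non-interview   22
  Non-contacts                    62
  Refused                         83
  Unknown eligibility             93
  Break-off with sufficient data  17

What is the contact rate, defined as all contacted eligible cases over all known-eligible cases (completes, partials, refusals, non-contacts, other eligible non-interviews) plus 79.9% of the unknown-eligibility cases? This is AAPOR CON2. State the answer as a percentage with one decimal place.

Num → 133 + 17 + 83 + 22 = 255
Determined eligible → 133 + 17 + 83 + 62 + 22 = 317
e × U → 0.7990 × 93 = 74.31
Denominator → 317 + 74.31 = 391.31
CON2 = 255 / 391.31 = 0.6517

65.2%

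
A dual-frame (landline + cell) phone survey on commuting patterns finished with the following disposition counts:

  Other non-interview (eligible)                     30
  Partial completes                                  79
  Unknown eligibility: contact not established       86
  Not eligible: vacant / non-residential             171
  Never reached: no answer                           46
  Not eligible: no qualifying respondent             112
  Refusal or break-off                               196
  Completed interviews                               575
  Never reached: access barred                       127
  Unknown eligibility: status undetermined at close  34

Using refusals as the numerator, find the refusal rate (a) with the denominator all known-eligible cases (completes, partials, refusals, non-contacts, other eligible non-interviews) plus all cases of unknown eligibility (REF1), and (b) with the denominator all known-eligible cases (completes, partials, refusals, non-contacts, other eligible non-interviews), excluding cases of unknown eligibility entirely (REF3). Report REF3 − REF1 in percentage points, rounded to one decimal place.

1.9

No contact after all attempts = 46 + 127 = 173
Unknown if eligible = 86 + 34 = 120
Ineligible = 112 + 171 = 283
Numerator → 196
Base → 575 + 79 + 196 + 173 + 30 + 120 = 1173
REF1 = 196 / 1173 = 0.1671
Base → 575 + 79 + 196 + 173 + 30 = 1053
REF3 = 196 / 1053 = 0.1861
Difference = 18.61 − 16.71 = 1.90 percentage points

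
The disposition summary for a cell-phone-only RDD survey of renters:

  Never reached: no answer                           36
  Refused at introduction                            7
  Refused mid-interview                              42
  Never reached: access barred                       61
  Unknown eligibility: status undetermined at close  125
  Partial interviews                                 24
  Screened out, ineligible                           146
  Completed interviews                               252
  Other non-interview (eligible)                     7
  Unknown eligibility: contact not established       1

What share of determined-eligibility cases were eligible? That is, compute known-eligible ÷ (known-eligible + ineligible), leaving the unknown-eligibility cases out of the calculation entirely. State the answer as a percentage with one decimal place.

74.6%

Refusals = 7 + 42 = 49
No contact after all attempts = 36 + 61 = 97
Undetermined eligibility = 1 + 125 = 126
Eligible (known) = 252 + 24 + 49 + 97 + 7 = 429
e = 429 / (429 + 146) = 429 / 575 = 0.7461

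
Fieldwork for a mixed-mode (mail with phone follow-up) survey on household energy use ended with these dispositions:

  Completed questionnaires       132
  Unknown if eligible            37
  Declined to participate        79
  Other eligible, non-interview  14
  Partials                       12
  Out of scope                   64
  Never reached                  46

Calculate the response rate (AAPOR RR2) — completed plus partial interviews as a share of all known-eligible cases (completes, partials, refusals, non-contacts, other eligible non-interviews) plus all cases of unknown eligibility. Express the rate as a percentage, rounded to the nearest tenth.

45.0%

Num = 132 + 12 = 144
Base = 132 + 12 + 79 + 46 + 14 + 37 = 320
RR2 = 144 / 320 = 0.4500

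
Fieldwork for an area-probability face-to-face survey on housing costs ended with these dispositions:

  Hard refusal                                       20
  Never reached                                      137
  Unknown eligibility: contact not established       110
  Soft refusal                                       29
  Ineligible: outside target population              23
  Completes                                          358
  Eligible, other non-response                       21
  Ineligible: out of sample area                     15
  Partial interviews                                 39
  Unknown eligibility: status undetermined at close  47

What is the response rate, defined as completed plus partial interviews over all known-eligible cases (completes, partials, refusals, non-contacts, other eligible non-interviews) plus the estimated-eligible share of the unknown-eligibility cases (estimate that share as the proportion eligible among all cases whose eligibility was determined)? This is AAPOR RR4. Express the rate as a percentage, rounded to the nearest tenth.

52.8%

Refused = 20 + 29 = 49
Eligibility not determined = 110 + 47 = 157
Screened out, ineligible = 23 + 15 = 38
Top: 358 + 39 = 397
Determined eligible: 358 + 39 + 49 + 137 + 21 = 604
e = 604 / (604 + 38) = 604 / 642 = 0.9408
Estimated eligible among unknowns: 0.9408 × 157 = 147.71
Base: 604 + 147.71 = 751.71
RR4 = 397 / 751.71 = 0.5281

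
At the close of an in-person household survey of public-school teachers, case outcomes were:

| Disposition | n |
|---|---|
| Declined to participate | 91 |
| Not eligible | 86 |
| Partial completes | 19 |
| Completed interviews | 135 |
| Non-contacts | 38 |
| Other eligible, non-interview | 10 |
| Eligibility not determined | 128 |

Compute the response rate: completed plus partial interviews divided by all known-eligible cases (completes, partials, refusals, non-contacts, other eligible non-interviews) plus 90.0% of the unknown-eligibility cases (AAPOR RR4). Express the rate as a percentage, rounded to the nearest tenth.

Top = 135 + 19 = 154
Known eligible = 135 + 19 + 91 + 38 + 10 = 293
e × U = 0.9000 × 128 = 115.20
Denominator = 293 + 115.20 = 408.20
RR4 = 154 / 408.20 = 0.3773

37.7%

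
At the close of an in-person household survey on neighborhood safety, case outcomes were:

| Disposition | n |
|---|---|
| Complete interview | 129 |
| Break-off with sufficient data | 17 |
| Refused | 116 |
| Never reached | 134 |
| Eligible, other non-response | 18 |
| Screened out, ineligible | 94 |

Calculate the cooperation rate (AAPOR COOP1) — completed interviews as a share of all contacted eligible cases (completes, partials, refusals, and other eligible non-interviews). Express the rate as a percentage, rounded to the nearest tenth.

46.1%

Num = 129
Denom = 129 + 17 + 116 + 18 = 280
COOP1 = 129 / 280 = 0.4607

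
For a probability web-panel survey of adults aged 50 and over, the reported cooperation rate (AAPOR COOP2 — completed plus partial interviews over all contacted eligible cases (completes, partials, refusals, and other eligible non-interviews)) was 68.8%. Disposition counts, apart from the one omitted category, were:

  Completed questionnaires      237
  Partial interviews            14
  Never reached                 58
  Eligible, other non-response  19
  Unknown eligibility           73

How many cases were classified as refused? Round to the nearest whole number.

95

Num: 237 + 14 = 251
COOP2 = 251 / D = 0.688
D = 251 / 0.688 = 364.8
Remaining denominator categories sum to 270
refused = 364.8 − 270 ≈ 95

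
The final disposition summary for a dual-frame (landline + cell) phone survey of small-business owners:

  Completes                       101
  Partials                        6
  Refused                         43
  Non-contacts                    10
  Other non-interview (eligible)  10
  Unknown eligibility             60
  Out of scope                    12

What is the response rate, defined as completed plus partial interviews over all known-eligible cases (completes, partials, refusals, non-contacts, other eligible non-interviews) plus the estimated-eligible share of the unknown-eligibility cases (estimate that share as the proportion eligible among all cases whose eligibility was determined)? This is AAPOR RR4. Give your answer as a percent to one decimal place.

47.3%

Num: 101 + 6 = 107
Determined eligible: 101 + 6 + 43 + 10 + 10 = 170
e = 170 / (170 + 12) = 170 / 182 = 0.9341
Eligible share of unknowns: 0.9341 × 60 = 56.05
Denom: 170 + 56.05 = 226.05
RR4 = 107 / 226.05 = 0.4733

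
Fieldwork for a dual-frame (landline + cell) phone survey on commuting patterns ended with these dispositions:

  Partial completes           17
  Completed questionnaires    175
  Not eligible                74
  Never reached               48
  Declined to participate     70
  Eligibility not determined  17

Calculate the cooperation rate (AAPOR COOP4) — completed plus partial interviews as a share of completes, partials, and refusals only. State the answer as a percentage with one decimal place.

73.3%

Num: 175 + 17 = 192
Denom: 175 + 17 + 70 = 262
COOP4 = 192 / 262 = 0.7328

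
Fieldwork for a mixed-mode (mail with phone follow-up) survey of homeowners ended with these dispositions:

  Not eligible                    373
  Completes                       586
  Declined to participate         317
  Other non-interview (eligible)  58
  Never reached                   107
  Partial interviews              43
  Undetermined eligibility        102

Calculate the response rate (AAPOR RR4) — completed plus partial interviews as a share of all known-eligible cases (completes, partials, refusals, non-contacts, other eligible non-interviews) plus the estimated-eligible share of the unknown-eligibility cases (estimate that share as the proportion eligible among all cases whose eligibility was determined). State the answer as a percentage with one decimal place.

53.0%

Numerator: 586 + 43 = 629
Known eligible: 586 + 43 + 317 + 107 + 58 = 1111
e = 1111 / (1111 + 373) = 1111 / 1484 = 0.7487
Estimated eligible among unknowns: 0.7487 × 102 = 76.37
Denominator: 1111 + 76.37 = 1187.37
RR4 = 629 / 1187.37 = 0.5297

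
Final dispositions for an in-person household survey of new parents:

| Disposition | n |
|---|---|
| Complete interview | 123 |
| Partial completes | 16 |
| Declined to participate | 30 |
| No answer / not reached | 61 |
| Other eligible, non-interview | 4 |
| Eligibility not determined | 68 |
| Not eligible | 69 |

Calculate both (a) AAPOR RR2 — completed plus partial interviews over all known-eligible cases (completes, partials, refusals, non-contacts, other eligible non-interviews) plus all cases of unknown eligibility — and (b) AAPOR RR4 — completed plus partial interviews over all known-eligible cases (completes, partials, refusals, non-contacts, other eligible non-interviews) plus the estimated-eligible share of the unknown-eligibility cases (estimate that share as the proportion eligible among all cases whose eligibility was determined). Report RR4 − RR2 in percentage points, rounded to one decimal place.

Num: 123 + 16 = 139
Denom: 123 + 16 + 30 + 61 + 4 + 68 = 302
RR2 = 139 / 302 = 0.4603
Determined eligible: 123 + 16 + 30 + 61 + 4 = 234
e = 234 / (234 + 69) = 234 / 303 = 0.7723
e × U: 0.7723 × 68 = 52.52
Denom: 234 + 52.52 = 286.52
RR4 = 139 / 286.52 = 0.4851
Difference = 48.51 − 46.03 = 2.48 percentage points

2.5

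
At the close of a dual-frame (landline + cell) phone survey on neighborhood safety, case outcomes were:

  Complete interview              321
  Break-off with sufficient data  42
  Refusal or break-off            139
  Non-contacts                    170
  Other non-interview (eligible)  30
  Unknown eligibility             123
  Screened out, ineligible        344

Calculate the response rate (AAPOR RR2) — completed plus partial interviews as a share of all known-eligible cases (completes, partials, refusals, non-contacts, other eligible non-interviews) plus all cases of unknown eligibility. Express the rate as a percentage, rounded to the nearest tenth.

44.0%

Num: 321 + 42 = 363
Denominator: 321 + 42 + 139 + 170 + 30 + 123 = 825
RR2 = 363 / 825 = 0.4400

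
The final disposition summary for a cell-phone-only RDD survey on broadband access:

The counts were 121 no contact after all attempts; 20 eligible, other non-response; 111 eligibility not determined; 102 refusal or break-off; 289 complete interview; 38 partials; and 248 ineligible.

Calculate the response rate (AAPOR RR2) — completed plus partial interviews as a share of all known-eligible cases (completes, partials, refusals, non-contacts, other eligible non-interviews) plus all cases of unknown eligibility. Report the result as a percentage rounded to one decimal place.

Num: 289 + 38 = 327
Denom: 289 + 38 + 102 + 121 + 20 + 111 = 681
RR2 = 327 / 681 = 0.4802

48.0%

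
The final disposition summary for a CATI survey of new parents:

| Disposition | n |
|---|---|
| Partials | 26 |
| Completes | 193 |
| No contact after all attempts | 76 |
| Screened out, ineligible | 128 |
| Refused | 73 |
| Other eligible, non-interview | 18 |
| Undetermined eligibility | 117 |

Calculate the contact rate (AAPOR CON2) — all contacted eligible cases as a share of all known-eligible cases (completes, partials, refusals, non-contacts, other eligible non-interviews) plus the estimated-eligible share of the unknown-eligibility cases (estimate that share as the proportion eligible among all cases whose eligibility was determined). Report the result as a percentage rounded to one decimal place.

Num → 193 + 26 + 73 + 18 = 310
Determined eligible → 193 + 26 + 73 + 76 + 18 = 386
e = 386 / (386 + 128) = 386 / 514 = 0.7510
Eligible share of unknowns → 0.7510 × 117 = 87.87
Base → 386 + 87.87 = 473.87
CON2 = 310 / 473.87 = 0.6542

65.4%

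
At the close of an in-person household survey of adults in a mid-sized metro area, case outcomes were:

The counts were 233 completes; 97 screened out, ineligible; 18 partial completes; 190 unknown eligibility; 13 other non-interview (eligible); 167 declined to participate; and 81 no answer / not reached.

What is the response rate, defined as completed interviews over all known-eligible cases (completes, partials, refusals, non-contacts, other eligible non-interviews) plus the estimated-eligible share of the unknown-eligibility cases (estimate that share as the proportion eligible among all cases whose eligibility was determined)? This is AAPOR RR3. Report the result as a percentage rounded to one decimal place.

Top: 233
Eligible (known): 233 + 18 + 167 + 81 + 13 = 512
e = 512 / (512 + 97) = 512 / 609 = 0.8407
Estimated eligible among unknowns: 0.8407 × 190 = 159.73
Denom: 512 + 159.73 = 671.73
RR3 = 233 / 671.73 = 0.3469

34.7%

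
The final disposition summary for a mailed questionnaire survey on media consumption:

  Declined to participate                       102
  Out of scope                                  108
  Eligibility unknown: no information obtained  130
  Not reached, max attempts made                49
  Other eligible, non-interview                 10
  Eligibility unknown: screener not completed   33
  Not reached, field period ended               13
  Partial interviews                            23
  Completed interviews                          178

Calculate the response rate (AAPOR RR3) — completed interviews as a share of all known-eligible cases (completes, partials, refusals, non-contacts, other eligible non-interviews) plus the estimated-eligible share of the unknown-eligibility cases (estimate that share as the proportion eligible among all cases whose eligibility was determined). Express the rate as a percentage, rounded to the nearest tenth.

No answer / not reached = 13 + 49 = 62
Undetermined eligibility = 33 + 130 = 163
Num: 178
Determined eligible: 178 + 23 + 102 + 62 + 10 = 375
e = 375 / (375 + 108) = 375 / 483 = 0.7764
Eligible share of unknowns: 0.7764 × 163 = 126.55
Denominator: 375 + 126.55 = 501.55
RR3 = 178 / 501.55 = 0.3549

35.5%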